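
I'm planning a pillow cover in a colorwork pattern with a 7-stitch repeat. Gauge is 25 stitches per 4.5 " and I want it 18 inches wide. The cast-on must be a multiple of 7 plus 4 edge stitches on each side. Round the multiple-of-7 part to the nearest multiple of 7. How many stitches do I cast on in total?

CO 99 sts.

25 / 4.5 = 5.556 sts per inch.
18 × 5.556 = 100.00 sts.
Less 8 edge sts → 92.00 for the repeat.
Nearest multiple of 7: 91.
Add back 8 edge sts → 99.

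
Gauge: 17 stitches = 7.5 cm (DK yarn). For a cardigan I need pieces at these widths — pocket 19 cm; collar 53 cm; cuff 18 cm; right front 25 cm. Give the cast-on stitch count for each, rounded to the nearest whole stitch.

Rate = 17/7.5 = 2.267 sts per cm.
pocket: 19 × 2.267 = 43.07 → 43.
collar: 53 × 2.267 = 120.13 → 120.
cuff: 18 × 2.267 = 40.80 → 41.
right front: 25 × 2.267 = 56.67 → 57.

pocket 43; collar 120; cuff 41; right front 57.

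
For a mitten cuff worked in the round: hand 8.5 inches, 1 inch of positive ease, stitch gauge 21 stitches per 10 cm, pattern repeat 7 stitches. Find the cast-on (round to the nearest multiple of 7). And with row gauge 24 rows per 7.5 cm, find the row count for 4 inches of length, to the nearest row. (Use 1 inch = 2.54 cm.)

Cast on 49 stitches; work 33 rows.

Finished = 8.5 + 1 = 9.5 inches.
9.5 inches × 2.54 = 24.13 cm.
21/10 = 2.1 sts per cm; 24.13 × 2.1 = 50.67 sts.
Nearest multiple of 7 → 49.
4 inches = 10.16 cm; × 3.2 = 32.51 → 33 rows.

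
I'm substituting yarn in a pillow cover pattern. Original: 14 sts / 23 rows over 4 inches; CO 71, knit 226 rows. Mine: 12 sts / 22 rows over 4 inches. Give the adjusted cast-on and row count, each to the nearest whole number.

Cast on 61 stitches; work 216 rows.

Stitches: 71 × 12/14 = 60.86 → 61.
Rows: 226 × 22/23 = 216.17 → 216.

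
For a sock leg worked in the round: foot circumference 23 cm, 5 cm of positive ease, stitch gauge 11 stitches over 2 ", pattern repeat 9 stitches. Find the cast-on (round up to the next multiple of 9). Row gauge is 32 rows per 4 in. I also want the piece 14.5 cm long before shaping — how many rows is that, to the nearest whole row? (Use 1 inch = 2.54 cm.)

Cast on 63 stitches; work 46 rows.

Finished = 23 + 5 = 28 cm.
28 cm × 1/2.54 = 11.02 inches.
11/2 = 5.5 sts per in; 11.02 × 5.5 = 60.63 sts.
Next multiple of 9 → 63.
14.5 cm = 5.71 inches; × 8 = 45.67 → 46 rows.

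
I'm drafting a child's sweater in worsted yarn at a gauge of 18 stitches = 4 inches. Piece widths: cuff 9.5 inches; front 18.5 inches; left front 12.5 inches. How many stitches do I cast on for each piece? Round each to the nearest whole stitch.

Rate = 18/4 = 4.5 sts per in.
cuff: 9.5 × 4.5 = 42.75 → 43.
front: 18.5 × 4.5 = 83.25 → 83.
left front: 12.5 × 4.5 = 56.25 → 56.

cuff 43; front 83; left front 56.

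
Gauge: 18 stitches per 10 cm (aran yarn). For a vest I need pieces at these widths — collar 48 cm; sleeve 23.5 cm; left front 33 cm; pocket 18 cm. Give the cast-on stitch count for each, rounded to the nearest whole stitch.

collar 86; sleeve 42; left front 59; pocket 32.

Rate = 18/10 = 1.8 sts per cm.
collar: 48 × 1.8 = 86.40 → 86.
sleeve: 23.5 × 1.8 = 42.30 → 42.
left front: 33 × 1.8 = 59.40 → 59.
pocket: 18 × 1.8 = 32.40 → 32.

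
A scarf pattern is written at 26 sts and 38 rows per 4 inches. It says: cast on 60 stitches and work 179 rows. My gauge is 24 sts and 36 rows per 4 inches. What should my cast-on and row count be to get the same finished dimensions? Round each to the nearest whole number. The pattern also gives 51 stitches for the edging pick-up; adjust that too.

Stitches: 60 × 24/26 = 55.38 → 55.
Rows: 179 × 36/38 = 169.58 → 170.
edging pick-up: 51 × 24/26 = 47.08 → 47.

Cast on 55 stitches; work 170 rows; edging pick-up 47 stitches.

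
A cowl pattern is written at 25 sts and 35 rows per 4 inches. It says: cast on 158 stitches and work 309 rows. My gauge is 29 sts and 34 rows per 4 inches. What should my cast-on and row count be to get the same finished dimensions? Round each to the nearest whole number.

Stitches: 158 × 29/25 = 183.28 → 183.
Rows: 309 × 34/35 = 300.17 → 300.

Cast on 183 stitches; work 300 rows.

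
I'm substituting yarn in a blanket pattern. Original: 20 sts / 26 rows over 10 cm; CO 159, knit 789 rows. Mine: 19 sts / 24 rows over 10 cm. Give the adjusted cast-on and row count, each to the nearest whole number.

Stitches: 159 × 19/20 = 151.05 → 151.
Rows: 789 × 24/26 = 728.31 → 728.

Cast on 151 stitches; work 728 rows.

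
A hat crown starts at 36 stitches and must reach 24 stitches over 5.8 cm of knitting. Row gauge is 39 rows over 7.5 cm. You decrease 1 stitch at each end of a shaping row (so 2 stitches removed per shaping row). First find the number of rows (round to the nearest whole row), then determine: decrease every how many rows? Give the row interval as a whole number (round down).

Rows = 5.8 × 5.2 = 30.2 → 30 rows.
Stitches to remove: 12 → 6 shaping rows (at 2 st each).
30 / 6 = 5.00 → every 5 rows.

Decrease every 5th row.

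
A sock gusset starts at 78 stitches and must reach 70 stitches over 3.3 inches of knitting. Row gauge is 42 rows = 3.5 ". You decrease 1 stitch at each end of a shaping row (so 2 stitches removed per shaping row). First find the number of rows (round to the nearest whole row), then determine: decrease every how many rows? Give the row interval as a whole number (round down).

Rows = 3.3 × 12 = 39.6 → 40 rows.
Stitches to remove: 8 → 4 shaping rows (at 2 st each).
40 / 4 = 10.00 → every 10 rows.

Decrease every 10th row.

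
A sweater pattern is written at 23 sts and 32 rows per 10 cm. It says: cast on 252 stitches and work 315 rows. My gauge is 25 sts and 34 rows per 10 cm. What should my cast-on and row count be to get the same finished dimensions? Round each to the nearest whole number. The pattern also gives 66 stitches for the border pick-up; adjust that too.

Stitches: 252 × 25/23 = 273.91 → 274.
Rows: 315 × 34/32 = 334.69 → 335.
border pick-up: 66 × 25/23 = 71.74 → 72.

Cast on 274 stitches; work 335 rows; border pick-up 72 stitches.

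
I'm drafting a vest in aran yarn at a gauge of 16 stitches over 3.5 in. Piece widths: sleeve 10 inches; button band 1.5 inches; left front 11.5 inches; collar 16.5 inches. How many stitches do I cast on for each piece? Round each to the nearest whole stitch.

Rate = 16/3.5 = 4.571 sts per in.
sleeve: 10 × 4.571 = 45.71 → 46.
button band: 1.5 × 4.571 = 6.86 → 7.
left front: 11.5 × 4.571 = 52.57 → 53.
collar: 16.5 × 4.571 = 75.43 → 75.

sleeve 46; button band 7; left front 53; collar 75.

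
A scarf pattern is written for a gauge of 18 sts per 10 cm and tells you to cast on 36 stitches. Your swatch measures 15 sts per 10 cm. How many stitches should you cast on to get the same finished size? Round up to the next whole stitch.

30 stitches.

Scale factor = 15 / 18 = 0.833.
36 × 15 / 18 = 30.00 sts.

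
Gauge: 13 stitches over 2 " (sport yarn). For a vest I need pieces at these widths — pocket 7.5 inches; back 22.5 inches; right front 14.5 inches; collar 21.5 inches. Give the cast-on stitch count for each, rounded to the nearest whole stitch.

pocket 49; back 146; right front 94; collar 140.

Rate = 13/2 = 6.5 sts per in.
pocket: 7.5 × 6.5 = 48.75 → 49.
back: 22.5 × 6.5 = 146.25 → 146.
right front: 14.5 × 6.5 = 94.25 → 94.
collar: 21.5 × 6.5 = 139.75 → 140.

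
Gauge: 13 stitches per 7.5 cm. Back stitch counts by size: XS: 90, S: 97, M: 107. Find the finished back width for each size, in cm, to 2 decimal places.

13/7.5 = 1.733 sts per cm.
XS: 90 / 1.733 = 51.923 → 51.92 cm.
S: 97 / 1.733 = 55.962 → 55.96 cm.
M: 107 / 1.733 = 61.731 → 61.73 cm.

XS 51.92 cm; S 55.96 cm; M 61.73 cm.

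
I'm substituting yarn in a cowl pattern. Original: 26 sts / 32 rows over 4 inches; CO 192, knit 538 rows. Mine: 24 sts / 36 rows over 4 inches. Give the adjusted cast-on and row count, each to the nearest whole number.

Stitches: 192 × 24/26 = 177.23 → 177.
Rows: 538 × 36/32 = 605.25 → 605.

Cast on 177 stitches; work 605 rows.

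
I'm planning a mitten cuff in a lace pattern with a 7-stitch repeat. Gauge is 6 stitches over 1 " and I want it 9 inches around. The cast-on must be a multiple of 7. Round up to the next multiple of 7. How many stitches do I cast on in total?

56 stitches.

6 / 1 = 6 sts per inch.
9 × 6 = 54.00 sts.
Next multiple of 7: 56.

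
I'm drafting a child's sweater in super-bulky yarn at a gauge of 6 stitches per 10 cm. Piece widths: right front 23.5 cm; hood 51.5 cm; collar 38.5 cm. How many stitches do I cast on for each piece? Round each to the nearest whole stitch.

right front 14; hood 31; collar 23.

Rate = 6/10 = 0.6 sts per cm.
right front: 23.5 × 0.6 = 14.10 → 14.
hood: 51.5 × 0.6 = 30.90 → 31.
collar: 38.5 × 0.6 = 23.10 → 23.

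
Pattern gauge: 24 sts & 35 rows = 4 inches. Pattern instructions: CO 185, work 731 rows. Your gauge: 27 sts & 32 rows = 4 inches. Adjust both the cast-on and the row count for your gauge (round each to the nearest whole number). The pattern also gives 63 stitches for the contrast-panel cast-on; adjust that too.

Cast on 208 stitches; work 668 rows; contrast-panel cast-on 71 stitches.

Stitches: 185 × 27/24 = 208.12 → 208.
Rows: 731 × 32/35 = 668.34 → 668.
contrast-panel cast-on: 63 × 27/24 = 70.88 → 71.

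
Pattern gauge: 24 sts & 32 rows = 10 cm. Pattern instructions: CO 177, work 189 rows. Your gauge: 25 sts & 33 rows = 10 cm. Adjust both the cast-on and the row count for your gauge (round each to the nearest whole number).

Stitches: 177 × 25/24 = 184.38 → 184.
Rows: 189 × 33/32 = 194.91 → 195.

Cast on 184 stitches; work 195 rows.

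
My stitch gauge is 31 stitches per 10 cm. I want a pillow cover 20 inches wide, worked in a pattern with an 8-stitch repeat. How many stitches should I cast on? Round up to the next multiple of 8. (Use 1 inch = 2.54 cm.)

20 in = 20 × 2.54 = 50.80 cm.
31 / 10 = 3.1 sts/cm.
50.80 × 3.1 = 157.48 sts.
→ 160.

160 stitches.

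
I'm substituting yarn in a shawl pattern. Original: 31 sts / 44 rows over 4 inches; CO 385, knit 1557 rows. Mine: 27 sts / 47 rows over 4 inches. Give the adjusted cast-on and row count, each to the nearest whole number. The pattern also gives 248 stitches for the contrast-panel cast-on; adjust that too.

Cast on 335 stitches; work 1663 rows; contrast-panel cast-on 216 stitches.

Stitches: 385 × 27/31 = 335.32 → 335.
Rows: 1557 × 47/44 = 1663.16 → 1663.
contrast-panel cast-on: 248 × 27/31 = 216.00 → 216.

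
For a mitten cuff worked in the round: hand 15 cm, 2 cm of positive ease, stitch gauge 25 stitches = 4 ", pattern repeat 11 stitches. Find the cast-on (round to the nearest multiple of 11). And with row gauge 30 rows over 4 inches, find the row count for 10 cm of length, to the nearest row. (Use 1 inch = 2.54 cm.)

Cast on 44 stitches; work 30 rows.

Finished = 15 + 2 = 17 cm.
17 cm × 1/2.54 = 6.69 inches.
25/4 = 6.25 sts per in; 6.69 × 6.25 = 41.83 sts.
Nearest multiple of 11 → 44.
10 cm = 3.94 inches; × 7.5 = 29.53 → 30 rows.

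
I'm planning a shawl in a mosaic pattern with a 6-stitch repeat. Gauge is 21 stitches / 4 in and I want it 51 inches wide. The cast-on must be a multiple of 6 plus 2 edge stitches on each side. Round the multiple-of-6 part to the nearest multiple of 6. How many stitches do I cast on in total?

CO 268 sts.

21 / 4 = 5.25 sts per inch.
51 × 5.25 = 267.75 sts.
Less 4 edge sts → 263.75 for the repeat.
Nearest multiple of 6: 264.
Add back 4 edge sts → 268.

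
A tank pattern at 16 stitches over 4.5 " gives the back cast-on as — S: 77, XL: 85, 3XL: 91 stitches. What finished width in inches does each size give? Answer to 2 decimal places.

S 21.66 inches; XL 23.91 inches; 3XL 25.59 inches.

16/4.5 = 3.556 sts per in.
S: 77 / 3.556 = 21.656 → 21.66 in.
XL: 85 / 3.556 = 23.906 → 23.91 in.
3XL: 91 / 3.556 = 25.594 → 25.59 in.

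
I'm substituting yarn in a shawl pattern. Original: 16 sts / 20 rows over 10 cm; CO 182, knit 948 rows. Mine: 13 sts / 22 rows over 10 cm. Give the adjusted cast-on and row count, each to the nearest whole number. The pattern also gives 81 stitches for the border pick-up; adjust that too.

Cast on 148 stitches; work 1043 rows; border pick-up 66 stitches.

Stitches: 182 × 13/16 = 147.88 → 148.
Rows: 948 × 22/20 = 1042.80 → 1043.
border pick-up: 81 × 13/16 = 65.81 → 66.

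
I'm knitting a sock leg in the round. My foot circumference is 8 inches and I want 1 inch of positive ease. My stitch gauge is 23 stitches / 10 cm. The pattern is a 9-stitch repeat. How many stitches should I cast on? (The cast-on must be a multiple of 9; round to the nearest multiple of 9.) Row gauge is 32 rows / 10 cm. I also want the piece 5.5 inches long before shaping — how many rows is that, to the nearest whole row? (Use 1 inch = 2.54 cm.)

Finished = 8 + 1 = 9 inches.
9 inches × 2.54 = 22.86 cm.
23/10 = 2.3 sts per cm; 22.86 × 2.3 = 52.58 sts.
Nearest multiple of 9 → 54.
5.5 inches = 13.97 cm; × 3.2 = 44.70 → 45 rows.

Cast on 54 stitches; work 45 rows.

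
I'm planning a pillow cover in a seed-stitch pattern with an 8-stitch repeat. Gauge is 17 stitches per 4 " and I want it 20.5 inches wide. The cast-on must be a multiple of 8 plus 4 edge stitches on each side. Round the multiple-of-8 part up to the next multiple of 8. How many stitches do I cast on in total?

Cast on 88 stitches.

17 / 4 = 4.25 sts per inch.
20.5 × 4.25 = 87.12 sts.
Less 8 edge sts → 79.12 for the repeat.
Next multiple of 8: 80.
Add back 8 edge sts → 88.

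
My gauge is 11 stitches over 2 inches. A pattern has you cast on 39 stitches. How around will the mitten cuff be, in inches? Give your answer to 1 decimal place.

7.1 inches.

11 stitches / 2 inch = 5.5 stitches per inch.
39 / 5.5 = 7.09 inches.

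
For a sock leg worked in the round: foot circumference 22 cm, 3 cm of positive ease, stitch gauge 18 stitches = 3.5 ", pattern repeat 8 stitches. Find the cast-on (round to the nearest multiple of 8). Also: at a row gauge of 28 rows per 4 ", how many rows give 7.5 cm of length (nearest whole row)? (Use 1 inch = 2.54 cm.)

Cast on 48 stitches; work 21 rows.

Finished = 22 + 3 = 25 cm.
25 cm × 1/2.54 = 9.84 inches.
18/3.5 = 5.143 sts per in; 9.84 × 5.143 = 50.62 sts.
Nearest multiple of 8 → 48.
7.5 cm = 2.95 inches; × 7 = 20.67 → 21 rows.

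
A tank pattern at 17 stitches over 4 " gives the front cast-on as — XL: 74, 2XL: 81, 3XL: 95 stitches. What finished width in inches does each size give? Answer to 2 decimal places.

17/4 = 4.25 sts per in.
XL: 74 / 4.25 = 17.412 → 17.41 in.
2XL: 81 / 4.25 = 19.059 → 19.06 in.
3XL: 95 / 4.25 = 22.353 → 22.35 in.

XL 17.41 inches; 2XL 19.06 inches; 3XL 22.35 inches.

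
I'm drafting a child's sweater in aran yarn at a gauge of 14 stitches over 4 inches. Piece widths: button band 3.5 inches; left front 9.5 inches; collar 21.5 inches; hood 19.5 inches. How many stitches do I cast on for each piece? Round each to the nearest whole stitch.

Rate = 14/4 = 3.5 sts per in.
button band: 3.5 × 3.5 = 12.25 → 12.
left front: 9.5 × 3.5 = 33.25 → 33.
collar: 21.5 × 3.5 = 75.25 → 75.
hood: 19.5 × 3.5 = 68.25 → 68.

button band 12; left front 33; collar 75; hood 68.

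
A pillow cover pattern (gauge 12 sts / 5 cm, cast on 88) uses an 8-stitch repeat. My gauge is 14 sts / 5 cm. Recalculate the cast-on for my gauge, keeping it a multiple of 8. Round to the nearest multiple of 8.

CO 104 sts.

88 × 14 / 12 = 102.67.
Nearest multiple of 8: 104.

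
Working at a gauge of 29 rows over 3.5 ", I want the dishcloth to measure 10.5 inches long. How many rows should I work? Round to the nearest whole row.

29 rows / 3.5 in = 8.286 rows per inch.
10.5 × 8.286 = 87.00 rows.

Work 87 rows.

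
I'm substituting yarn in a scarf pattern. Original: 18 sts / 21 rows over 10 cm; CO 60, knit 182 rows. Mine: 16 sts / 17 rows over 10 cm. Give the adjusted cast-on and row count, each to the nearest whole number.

Stitches: 60 × 16/18 = 53.33 → 53.
Rows: 182 × 17/21 = 147.33 → 147.

Cast on 53 stitches; work 147 rows.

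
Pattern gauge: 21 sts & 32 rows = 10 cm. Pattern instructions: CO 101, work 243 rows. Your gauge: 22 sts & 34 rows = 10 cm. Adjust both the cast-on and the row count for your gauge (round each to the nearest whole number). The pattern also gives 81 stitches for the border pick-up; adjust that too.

Cast on 106 stitches; work 258 rows; border pick-up 85 stitches.

Stitches: 101 × 22/21 = 105.81 → 106.
Rows: 243 × 34/32 = 258.19 → 258.
border pick-up: 81 × 22/21 = 84.86 → 85.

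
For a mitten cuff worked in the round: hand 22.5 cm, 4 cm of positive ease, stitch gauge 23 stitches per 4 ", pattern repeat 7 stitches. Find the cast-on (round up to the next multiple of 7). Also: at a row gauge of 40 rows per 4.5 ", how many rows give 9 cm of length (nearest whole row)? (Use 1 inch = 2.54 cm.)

Finished = 22.5 + 4 = 26.5 cm.
26.5 cm × 1/2.54 = 10.43 inches.
23/4 = 5.75 sts per in; 10.43 × 5.75 = 59.99 sts.
Next multiple of 7 → 63.
9 cm = 3.54 inches; × 8.889 = 31.50 → 31 rows.

Cast on 63 stitches; work 31 rows.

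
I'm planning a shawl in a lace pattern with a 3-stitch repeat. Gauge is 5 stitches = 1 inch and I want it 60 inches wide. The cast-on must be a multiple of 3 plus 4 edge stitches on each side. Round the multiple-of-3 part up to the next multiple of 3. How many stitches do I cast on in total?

302 stitches.

5 / 1 = 5 sts per inch.
60 × 5 = 300.00 sts.
Less 8 edge sts → 292.00 for the repeat.
Next multiple of 3: 294.
Add back 8 edge sts → 302.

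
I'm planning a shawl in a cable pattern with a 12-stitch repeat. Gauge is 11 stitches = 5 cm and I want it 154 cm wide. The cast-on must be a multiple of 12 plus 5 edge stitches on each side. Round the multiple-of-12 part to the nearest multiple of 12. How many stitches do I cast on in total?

Cast on 334 stitches.

11 / 5 = 2.2 sts per cm.
154 × 2.2 = 338.80 sts.
Less 10 edge sts → 328.80 for the repeat.
Nearest multiple of 12: 324.
Add back 10 edge sts → 334.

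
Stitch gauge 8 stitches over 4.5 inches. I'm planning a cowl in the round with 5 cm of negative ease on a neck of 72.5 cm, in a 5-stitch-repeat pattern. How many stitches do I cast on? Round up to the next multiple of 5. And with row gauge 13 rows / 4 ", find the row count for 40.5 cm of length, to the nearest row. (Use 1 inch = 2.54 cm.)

Cast on 50 stitches; work 52 rows.

Finished = 72.5 − 5 = 67.5 cm.
67.5 cm × 1/2.54 = 26.57 inches.
8/4.5 = 1.778 sts per in; 26.57 × 1.778 = 47.24 sts.
Next multiple of 5 → 50.
40.5 cm = 15.94 inches; × 3.25 = 51.82 → 52 rows.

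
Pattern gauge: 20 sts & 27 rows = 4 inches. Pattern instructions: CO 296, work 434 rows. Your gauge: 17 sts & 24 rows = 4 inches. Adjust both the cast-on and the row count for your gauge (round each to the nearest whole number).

Stitches: 296 × 17/20 = 251.60 → 252.
Rows: 434 × 24/27 = 385.78 → 386.

Cast on 252 stitches; work 386 rows.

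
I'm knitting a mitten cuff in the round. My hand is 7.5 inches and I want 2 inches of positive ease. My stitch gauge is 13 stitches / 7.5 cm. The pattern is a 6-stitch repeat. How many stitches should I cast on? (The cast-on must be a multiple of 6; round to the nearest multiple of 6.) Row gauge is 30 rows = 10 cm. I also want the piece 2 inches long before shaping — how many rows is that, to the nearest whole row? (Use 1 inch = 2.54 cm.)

Finished = 7.5 + 2 = 9.5 inches.
9.5 inches × 2.54 = 24.13 cm.
13/7.5 = 1.733 sts per cm; 24.13 × 1.733 = 41.83 sts.
Nearest multiple of 6 → 42.
2 inches = 5.08 cm; × 3 = 15.24 → 15 rows.

Cast on 42 stitches; work 15 rows.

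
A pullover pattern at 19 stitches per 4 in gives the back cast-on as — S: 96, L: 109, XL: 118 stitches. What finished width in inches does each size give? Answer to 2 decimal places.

19/4 = 4.75 sts per in.
S: 96 / 4.75 = 20.211 → 20.21 in.
L: 109 / 4.75 = 22.947 → 22.95 in.
XL: 118 / 4.75 = 24.842 → 24.84 in.

S 20.21 inches; L 22.95 inches; XL 24.84 inches.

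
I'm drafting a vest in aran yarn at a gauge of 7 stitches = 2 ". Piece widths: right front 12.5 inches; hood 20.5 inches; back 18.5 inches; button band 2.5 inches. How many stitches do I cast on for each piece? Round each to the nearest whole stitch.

Rate = 7/2 = 3.5 sts per in.
right front: 12.5 × 3.5 = 43.75 → 44.
hood: 20.5 × 3.5 = 71.75 → 72.
back: 18.5 × 3.5 = 64.75 → 65.
button band: 2.5 × 3.5 = 8.75 → 9.

right front 44; hood 72; back 65; button band 9.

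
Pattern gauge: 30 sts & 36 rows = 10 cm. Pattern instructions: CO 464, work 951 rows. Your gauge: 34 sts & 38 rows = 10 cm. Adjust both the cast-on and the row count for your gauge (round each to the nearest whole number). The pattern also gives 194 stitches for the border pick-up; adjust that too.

Stitches: 464 × 34/30 = 525.87 → 526.
Rows: 951 × 38/36 = 1003.83 → 1004.
border pick-up: 194 × 34/30 = 219.87 → 220.

Cast on 526 stitches; work 1004 rows; border pick-up 220 stitches.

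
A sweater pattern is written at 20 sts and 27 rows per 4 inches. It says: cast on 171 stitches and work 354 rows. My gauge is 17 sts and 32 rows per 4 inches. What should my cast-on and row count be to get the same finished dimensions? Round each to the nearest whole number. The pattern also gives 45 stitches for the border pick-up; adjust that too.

Cast on 145 stitches; work 420 rows; border pick-up 38 stitches.

Stitches: 171 × 17/20 = 145.35 → 145.
Rows: 354 × 32/27 = 419.56 → 420.
border pick-up: 45 × 17/20 = 38.25 → 38.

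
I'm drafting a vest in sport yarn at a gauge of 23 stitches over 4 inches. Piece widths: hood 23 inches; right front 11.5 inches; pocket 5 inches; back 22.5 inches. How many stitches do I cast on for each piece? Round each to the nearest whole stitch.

hood 132; right front 66; pocket 29; back 129.

Rate = 23/4 = 5.75 sts per in.
hood: 23 × 5.75 = 132.25 → 132.
right front: 11.5 × 5.75 = 66.12 → 66.
pocket: 5 × 5.75 = 28.75 → 29.
back: 22.5 × 5.75 = 129.38 → 129.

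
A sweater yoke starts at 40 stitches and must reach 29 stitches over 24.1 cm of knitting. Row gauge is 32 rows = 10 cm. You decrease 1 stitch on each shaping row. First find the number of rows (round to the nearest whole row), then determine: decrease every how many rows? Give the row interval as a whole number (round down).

Rows = 24.1 × 3.2 = 77.1 → 77 rows.
Stitches to remove: 11 → 11 shaping rows (at 1 st each).
77 / 11 = 7.00 → every 7 rows.

Decrease every 7th row.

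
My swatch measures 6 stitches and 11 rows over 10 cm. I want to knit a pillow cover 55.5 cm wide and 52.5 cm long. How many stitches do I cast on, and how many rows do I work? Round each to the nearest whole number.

Cast on 33 stitches and work 58 rows.

Stitch gauge = 6/10 = 0.6 sts/cm; 55.5 × 0.6 = 33.30 → 33 sts.
Row gauge = 11/10 = 1.1 rows/cm; 52.5 × 1.1 = 57.75 → 58 rows.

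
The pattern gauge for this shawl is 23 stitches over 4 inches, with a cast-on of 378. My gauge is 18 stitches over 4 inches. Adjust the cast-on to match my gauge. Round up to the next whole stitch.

Scale factor = 18 / 23 = 0.783.
378 × 18 / 23 = 295.83 sts.
→ 296 sts.

296 stitches.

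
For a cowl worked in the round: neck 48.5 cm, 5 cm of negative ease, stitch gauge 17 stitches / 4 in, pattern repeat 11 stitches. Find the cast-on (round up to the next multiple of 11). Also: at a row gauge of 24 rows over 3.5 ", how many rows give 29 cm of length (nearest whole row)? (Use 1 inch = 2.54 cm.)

Finished = 48.5 − 5 = 43.5 cm.
43.5 cm × 1/2.54 = 17.13 inches.
17/4 = 4.25 sts per in; 17.13 × 4.25 = 72.79 sts.
Next multiple of 11 → 77.
29 cm = 11.42 inches; × 6.857 = 78.29 → 78 rows.

Cast on 77 stitches; work 78 rows.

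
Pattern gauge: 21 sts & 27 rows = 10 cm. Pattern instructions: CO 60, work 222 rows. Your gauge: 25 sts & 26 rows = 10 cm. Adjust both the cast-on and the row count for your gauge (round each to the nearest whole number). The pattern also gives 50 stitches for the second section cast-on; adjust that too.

Stitches: 60 × 25/21 = 71.43 → 71.
Rows: 222 × 26/27 = 213.78 → 214.
second section cast-on: 50 × 25/21 = 59.52 → 60.

Cast on 71 stitches; work 214 rows; second section cast-on 60 stitches.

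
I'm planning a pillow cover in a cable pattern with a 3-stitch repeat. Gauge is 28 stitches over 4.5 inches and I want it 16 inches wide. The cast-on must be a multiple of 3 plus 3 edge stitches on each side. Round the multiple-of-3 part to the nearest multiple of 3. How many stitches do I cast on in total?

28 / 4.5 = 6.222 sts per inch.
16 × 6.222 = 99.56 sts.
Less 6 edge sts → 93.56 for the repeat.
Nearest multiple of 3: 93.
Add back 6 edge sts → 99.

Cast on 99 stitches.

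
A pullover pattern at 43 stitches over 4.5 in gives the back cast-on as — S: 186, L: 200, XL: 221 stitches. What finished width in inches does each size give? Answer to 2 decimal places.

43/4.5 = 9.556 sts per in.
S: 186 / 9.556 = 19.465 → 19.47 in.
L: 200 / 9.556 = 20.930 → 20.93 in.
XL: 221 / 9.556 = 23.128 → 23.13 in.

S 19.47 inches; L 20.93 inches; XL 23.13 inches.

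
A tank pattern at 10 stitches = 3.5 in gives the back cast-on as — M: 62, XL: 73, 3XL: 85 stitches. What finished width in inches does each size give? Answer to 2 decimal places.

M 21.70 inches; XL 25.55 inches; 3XL 29.75 inches.

10/3.5 = 2.857 sts per in.
M: 62 / 2.857 = 21.700 → 21.70 in.
XL: 73 / 2.857 = 25.550 → 25.55 in.
3XL: 85 / 2.857 = 29.750 → 29.75 in.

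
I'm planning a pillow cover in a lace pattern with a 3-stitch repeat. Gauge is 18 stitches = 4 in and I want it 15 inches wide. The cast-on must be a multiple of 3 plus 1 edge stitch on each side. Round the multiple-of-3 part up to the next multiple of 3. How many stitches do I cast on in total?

18 / 4 = 4.5 sts per inch.
15 × 4.5 = 67.50 sts.
Less 2 edge sts → 65.50 for the repeat.
Next multiple of 3: 66.
Add back 2 edge sts → 68.

68 stitches.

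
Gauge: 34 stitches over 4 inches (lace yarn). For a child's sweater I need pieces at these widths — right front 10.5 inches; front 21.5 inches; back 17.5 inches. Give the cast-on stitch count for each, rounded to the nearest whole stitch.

Rate = 34/4 = 8.5 sts per in.
right front: 10.5 × 8.5 = 89.25 → 89.
front: 21.5 × 8.5 = 182.75 → 183.
back: 17.5 × 8.5 = 148.75 → 149.

right front 89; front 183; back 149.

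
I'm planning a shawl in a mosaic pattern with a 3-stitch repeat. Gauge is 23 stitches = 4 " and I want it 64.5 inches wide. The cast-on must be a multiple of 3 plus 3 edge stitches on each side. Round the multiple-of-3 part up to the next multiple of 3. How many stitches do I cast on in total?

23 / 4 = 5.75 sts per inch.
64.5 × 5.75 = 370.88 sts.
Less 6 edge sts → 364.88 for the repeat.
Next multiple of 3: 366.
Add back 6 edge sts → 372.

Cast on 372 stitches.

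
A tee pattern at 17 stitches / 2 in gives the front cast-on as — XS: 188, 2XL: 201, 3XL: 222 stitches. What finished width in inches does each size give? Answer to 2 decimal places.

XS 22.12 inches; 2XL 23.65 inches; 3XL 26.12 inches.

17/2 = 8.5 sts per in.
XS: 188 / 8.5 = 22.118 → 22.12 in.
2XL: 201 / 8.5 = 23.647 → 23.65 in.
3XL: 222 / 8.5 = 26.118 → 26.12 in.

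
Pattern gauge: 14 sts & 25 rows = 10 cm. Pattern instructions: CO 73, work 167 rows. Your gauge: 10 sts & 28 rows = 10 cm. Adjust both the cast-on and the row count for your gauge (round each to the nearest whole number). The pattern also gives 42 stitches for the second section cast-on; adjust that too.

Stitches: 73 × 10/14 = 52.14 → 52.
Rows: 167 × 28/25 = 187.04 → 187.
second section cast-on: 42 × 10/14 = 30.00 → 30.

Cast on 52 stitches; work 187 rows; second section cast-on 30 stitches.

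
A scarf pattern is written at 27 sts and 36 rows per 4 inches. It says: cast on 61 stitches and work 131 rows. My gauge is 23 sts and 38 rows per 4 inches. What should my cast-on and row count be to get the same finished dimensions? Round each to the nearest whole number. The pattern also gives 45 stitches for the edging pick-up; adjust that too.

Stitches: 61 × 23/27 = 51.96 → 52.
Rows: 131 × 38/36 = 138.28 → 138.
edging pick-up: 45 × 23/27 = 38.33 → 38.

Cast on 52 stitches; work 138 rows; edging pick-up 38 stitches.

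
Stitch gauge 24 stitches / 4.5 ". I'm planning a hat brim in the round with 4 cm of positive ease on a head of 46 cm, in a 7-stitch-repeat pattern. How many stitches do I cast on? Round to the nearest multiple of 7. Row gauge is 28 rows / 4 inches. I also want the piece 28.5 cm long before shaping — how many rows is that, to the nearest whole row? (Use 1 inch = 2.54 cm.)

Finished = 46 + 4 = 50 cm.
50 cm × 1/2.54 = 19.69 inches.
24/4.5 = 5.333 sts per in; 19.69 × 5.333 = 104.99 sts.
Nearest multiple of 7 → 105.
28.5 cm = 11.22 inches; × 7 = 78.54 → 79 rows.

Cast on 105 stitches; work 79 rows.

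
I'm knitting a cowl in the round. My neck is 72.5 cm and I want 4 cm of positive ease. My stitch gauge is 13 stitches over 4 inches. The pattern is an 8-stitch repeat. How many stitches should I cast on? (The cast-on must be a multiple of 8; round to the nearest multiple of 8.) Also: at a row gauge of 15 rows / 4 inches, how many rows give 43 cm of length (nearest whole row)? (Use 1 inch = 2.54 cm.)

Cast on 96 stitches; work 63 rows.

Finished = 72.5 + 4 = 76.5 cm.
76.5 cm × 1/2.54 = 30.12 inches.
13/4 = 3.25 sts per in; 30.12 × 3.25 = 97.88 sts.
Nearest multiple of 8 → 96.
43 cm = 16.93 inches; × 3.75 = 63.48 → 63 rows.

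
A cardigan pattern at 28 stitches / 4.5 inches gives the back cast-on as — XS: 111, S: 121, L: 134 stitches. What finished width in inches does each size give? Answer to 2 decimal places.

28/4.5 = 6.222 sts per in.
XS: 111 / 6.222 = 17.839 → 17.84 in.
S: 121 / 6.222 = 19.446 → 19.45 in.
L: 134 / 6.222 = 21.536 → 21.54 in.

XS 17.84 inches; S 19.45 inches; L 21.54 inches.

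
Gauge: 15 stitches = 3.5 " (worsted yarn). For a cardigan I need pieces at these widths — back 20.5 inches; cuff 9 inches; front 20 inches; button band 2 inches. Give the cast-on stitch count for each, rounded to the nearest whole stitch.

back 88; cuff 39; front 86; button band 9.

Rate = 15/3.5 = 4.286 sts per in.
back: 20.5 × 4.286 = 87.86 → 88.
cuff: 9 × 4.286 = 38.57 → 39.
front: 20 × 4.286 = 85.71 → 86.
button band: 2 × 4.286 = 8.57 → 9.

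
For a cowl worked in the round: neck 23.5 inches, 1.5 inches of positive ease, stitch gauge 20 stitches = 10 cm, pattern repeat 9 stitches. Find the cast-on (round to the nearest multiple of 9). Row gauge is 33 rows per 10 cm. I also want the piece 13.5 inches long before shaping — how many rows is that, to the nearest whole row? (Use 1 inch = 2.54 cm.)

Cast on 126 stitches; work 113 rows.

Finished = 23.5 + 1.5 = 25 inches.
25 inches × 2.54 = 63.50 cm.
20/10 = 2 sts per cm; 63.50 × 2 = 127.00 sts.
Nearest multiple of 9 → 126.
13.5 inches = 34.29 cm; × 3.3 = 113.16 → 113 rows.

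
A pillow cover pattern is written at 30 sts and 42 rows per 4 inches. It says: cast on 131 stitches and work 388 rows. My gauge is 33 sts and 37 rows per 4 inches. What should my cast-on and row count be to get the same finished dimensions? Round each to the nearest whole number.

Stitches: 131 × 33/30 = 144.10 → 144.
Rows: 388 × 37/42 = 341.81 → 342.

Cast on 144 stitches; work 342 rows.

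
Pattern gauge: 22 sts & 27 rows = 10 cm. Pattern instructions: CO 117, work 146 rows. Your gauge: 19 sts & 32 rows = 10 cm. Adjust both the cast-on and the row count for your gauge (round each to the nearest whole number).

Cast on 101 stitches; work 173 rows.

Stitches: 117 × 19/22 = 101.05 → 101.
Rows: 146 × 32/27 = 173.04 → 173.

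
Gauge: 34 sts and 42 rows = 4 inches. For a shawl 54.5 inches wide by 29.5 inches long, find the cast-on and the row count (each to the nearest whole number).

Cast on 463 stitches and work 310 rows.

Stitch gauge = 34/4 = 8.5 sts/in; 54.5 × 8.5 = 463.25 → 463 sts.
Row gauge = 42/4 = 10.5 rows/in; 29.5 × 10.5 = 309.75 → 310 rows.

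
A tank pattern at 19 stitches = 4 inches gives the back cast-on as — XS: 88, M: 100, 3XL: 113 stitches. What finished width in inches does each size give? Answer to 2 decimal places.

XS 18.53 inches; M 21.05 inches; 3XL 23.79 inches.

19/4 = 4.75 sts per in.
XS: 88 / 4.75 = 18.526 → 18.53 in.
M: 100 / 4.75 = 21.053 → 21.05 in.
3XL: 113 / 4.75 = 23.789 → 23.79 in.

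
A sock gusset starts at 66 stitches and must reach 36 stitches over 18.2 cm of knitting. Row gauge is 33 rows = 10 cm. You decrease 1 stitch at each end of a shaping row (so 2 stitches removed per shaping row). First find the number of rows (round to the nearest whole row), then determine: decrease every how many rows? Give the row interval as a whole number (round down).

Rows = 18.2 × 3.3 = 60.1 → 60 rows.
Stitches to remove: 30 → 15 shaping rows (at 2 st each).
60 / 15 = 4.00 → every 4 rows.

Decrease every 4th row.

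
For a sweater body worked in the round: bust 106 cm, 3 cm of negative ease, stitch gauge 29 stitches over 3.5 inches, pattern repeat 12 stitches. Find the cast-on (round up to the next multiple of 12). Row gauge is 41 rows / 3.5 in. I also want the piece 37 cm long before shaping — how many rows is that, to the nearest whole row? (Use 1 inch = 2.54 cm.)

Cast on 336 stitches; work 171 rows.

Finished = 106 − 3 = 103 cm.
103 cm × 1/2.54 = 40.55 inches.
29/3.5 = 8.286 sts per in; 40.55 × 8.286 = 336.00 sts.
Next multiple of 12 → 336.
37 cm = 14.57 inches; × 11.714 = 170.64 → 171 rows.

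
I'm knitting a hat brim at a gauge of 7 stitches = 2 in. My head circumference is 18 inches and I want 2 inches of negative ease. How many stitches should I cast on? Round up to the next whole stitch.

CO 56 sts.

Finished = 18 − 2 = 16 in.
7 / 2 = 3.5 sts per inch.
16.00 × 3.5 = 56.00 sts.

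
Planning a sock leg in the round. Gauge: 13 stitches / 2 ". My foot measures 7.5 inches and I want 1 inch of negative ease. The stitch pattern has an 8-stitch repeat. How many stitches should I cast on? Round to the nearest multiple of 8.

Finished = 7.5 − 1 = 6.5 inches.
13 / 2 = 6.5 sts/in.
6.5 × 6.5 = 42.25 sts.
Nearest multiple of 8: 40.

Cast on 40 stitches.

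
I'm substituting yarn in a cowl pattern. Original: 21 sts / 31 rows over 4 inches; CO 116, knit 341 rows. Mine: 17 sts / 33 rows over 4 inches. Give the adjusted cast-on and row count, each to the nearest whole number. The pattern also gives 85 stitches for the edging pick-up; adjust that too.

Cast on 94 stitches; work 363 rows; edging pick-up 69 stitches.

Stitches: 116 × 17/21 = 93.90 → 94.
Rows: 341 × 33/31 = 363.00 → 363.
edging pick-up: 85 × 17/21 = 68.81 → 69.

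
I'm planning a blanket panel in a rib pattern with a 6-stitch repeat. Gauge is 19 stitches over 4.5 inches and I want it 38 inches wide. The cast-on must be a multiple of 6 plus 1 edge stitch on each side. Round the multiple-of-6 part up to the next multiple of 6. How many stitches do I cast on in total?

164 stitches.

19 / 4.5 = 4.222 sts per inch.
38 × 4.222 = 160.44 sts.
Less 2 edge sts → 158.44 for the repeat.
Next multiple of 6: 162.
Add back 2 edge sts → 164.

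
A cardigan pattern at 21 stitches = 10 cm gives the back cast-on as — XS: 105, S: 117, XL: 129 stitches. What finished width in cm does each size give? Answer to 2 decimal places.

XS 50.00 cm; S 55.71 cm; XL 61.43 cm.

21/10 = 2.1 sts per cm.
XS: 105 / 2.1 = 50.000 → 50.00 cm.
S: 117 / 2.1 = 55.714 → 55.71 cm.
XL: 129 / 2.1 = 61.429 → 61.43 cm.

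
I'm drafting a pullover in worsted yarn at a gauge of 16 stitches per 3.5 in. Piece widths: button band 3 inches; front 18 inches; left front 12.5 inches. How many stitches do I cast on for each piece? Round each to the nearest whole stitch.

Rate = 16/3.5 = 4.571 sts per in.
button band: 3 × 4.571 = 13.71 → 14.
front: 18 × 4.571 = 82.29 → 82.
left front: 12.5 × 4.571 = 57.14 → 57.

button band 14; front 82; left front 57.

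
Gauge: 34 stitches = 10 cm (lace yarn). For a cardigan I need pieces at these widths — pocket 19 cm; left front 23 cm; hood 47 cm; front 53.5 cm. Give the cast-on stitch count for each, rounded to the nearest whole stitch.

pocket 65; left front 78; hood 160; front 182.

Rate = 34/10 = 3.4 sts per cm.
pocket: 19 × 3.4 = 64.60 → 65.
left front: 23 × 3.4 = 78.20 → 78.
hood: 47 × 3.4 = 159.80 → 160.
front: 53.5 × 3.4 = 181.90 → 182.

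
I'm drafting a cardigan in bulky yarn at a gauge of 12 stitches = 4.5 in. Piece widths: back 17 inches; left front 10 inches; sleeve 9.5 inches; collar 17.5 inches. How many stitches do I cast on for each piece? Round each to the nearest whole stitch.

back 45; left front 27; sleeve 25; collar 47.

Rate = 12/4.5 = 2.667 sts per in.
back: 17 × 2.667 = 45.33 → 45.
left front: 10 × 2.667 = 26.67 → 27.
sleeve: 9.5 × 2.667 = 25.33 → 25.
collar: 17.5 × 2.667 = 46.67 → 47.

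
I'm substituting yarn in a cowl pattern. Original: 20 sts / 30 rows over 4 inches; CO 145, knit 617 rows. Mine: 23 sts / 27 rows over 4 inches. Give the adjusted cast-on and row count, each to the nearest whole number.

Cast on 167 stitches; work 555 rows.

Stitches: 145 × 23/20 = 166.75 → 167.
Rows: 617 × 27/30 = 555.30 → 555.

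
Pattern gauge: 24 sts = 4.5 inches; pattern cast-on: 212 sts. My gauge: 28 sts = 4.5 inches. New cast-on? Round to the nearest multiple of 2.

CO 248 sts.

Scale factor = 28 / 24 = 1.167.
212 × 28 / 24 = 247.33 sts.
→ 248 sts.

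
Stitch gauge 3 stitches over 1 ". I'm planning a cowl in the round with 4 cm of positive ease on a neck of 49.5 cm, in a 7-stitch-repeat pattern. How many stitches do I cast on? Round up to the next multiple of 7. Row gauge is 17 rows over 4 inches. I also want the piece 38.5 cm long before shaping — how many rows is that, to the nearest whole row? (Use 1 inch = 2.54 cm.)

Finished = 49.5 + 4 = 53.5 cm.
53.5 cm × 1/2.54 = 21.06 inches.
3/1 = 3 sts per in; 21.06 × 3 = 63.19 sts.
Next multiple of 7 → 70.
38.5 cm = 15.16 inches; × 4.25 = 64.42 → 64 rows.

Cast on 70 stitches; work 64 rows.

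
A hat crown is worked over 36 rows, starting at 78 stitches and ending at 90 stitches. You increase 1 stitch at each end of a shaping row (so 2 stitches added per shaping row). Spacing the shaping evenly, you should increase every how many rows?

Increase every 6th row.

Stitches to add: |90 − 78| = 12.
Shaping rows needed: 12 / 2 = 6.
36 rows / 6 = every 6 rows.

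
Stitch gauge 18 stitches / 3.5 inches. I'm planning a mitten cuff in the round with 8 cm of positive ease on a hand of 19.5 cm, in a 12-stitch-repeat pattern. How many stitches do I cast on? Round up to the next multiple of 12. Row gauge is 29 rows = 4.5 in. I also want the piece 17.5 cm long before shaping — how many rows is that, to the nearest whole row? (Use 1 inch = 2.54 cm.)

Finished = 19.5 + 8 = 27.5 cm.
27.5 cm × 1/2.54 = 10.83 inches.
18/3.5 = 5.143 sts per in; 10.83 × 5.143 = 55.68 sts.
Next multiple of 12 → 60.
17.5 cm = 6.89 inches; × 6.444 = 44.40 → 44 rows.

Cast on 60 stitches; work 44 rows.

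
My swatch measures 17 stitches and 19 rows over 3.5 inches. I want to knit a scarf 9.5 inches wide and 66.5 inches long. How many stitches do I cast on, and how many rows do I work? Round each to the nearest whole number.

Stitch gauge = 17/3.5 = 4.857 sts/in; 9.5 × 4.857 = 46.14 → 46 sts.
Row gauge = 19/3.5 = 5.429 rows/in; 66.5 × 5.429 = 361.00 → 361 rows.

Cast on 46 stitches and work 361 rows.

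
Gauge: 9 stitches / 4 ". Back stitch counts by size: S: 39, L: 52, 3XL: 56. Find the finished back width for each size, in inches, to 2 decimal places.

9/4 = 2.25 sts per in.
S: 39 / 2.25 = 17.333 → 17.33 in.
L: 52 / 2.25 = 23.111 → 23.11 in.
3XL: 56 / 2.25 = 24.889 → 24.89 in.

S 17.33 inches; L 23.11 inches; 3XL 24.89 inches.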